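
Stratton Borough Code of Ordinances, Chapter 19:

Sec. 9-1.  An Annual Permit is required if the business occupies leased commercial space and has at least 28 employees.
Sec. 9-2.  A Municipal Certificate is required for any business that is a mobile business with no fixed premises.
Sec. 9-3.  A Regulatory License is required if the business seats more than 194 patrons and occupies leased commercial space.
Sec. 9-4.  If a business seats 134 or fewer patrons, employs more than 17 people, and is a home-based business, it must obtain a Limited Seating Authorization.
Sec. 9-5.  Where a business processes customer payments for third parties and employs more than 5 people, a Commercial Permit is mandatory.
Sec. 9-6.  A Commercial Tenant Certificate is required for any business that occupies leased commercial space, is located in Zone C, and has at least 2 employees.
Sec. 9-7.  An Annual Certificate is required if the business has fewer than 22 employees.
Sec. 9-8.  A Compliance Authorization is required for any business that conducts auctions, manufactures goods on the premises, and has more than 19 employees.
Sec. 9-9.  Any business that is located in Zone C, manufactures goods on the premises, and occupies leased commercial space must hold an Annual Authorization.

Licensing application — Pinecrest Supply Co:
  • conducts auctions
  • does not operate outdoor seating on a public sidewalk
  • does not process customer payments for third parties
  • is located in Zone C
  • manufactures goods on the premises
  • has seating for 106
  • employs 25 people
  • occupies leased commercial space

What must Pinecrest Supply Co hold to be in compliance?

Sec. 9-1. occupies leased commercial space; employees 25 < 28 → Annual Permit not required.
Sec. 9-2. occupies leased commercial space (not: is a mobile business with no fixed premises) → Municipal Certificate not required.
Sec. 9-3. seating 106 ≤ 194; occupies leased commercial space → Regulatory License not required.
Sec. 9-4. seating 106 ≤ 134; employees 25 > 17; occupies leased commercial space (not: is a home-based business) → Limited Seating Authorization not required.
Sec. 9-5. does not process customer payments for third parties; employees 25 > 5 → Commercial Permit not required.
Sec. 9-6. occupies leased commercial space; is located in Zone C; employees 25 ≥ 2 → Commercial Tenant Certificate required.
Sec. 9-7. employees 25 ≥ 22 → Annual Certificate not required.
Sec. 9-8. conducts auctions; manufactures goods on the premises; employees 25 > 19 → Compliance Authorization required.
Sec. 9-9. is located in Zone C; manufactures goods on the premises; occupies leased commercial space → Annual Authorization required.

Annual Authorization, Commercial Tenant Certificate, Compliance Authorization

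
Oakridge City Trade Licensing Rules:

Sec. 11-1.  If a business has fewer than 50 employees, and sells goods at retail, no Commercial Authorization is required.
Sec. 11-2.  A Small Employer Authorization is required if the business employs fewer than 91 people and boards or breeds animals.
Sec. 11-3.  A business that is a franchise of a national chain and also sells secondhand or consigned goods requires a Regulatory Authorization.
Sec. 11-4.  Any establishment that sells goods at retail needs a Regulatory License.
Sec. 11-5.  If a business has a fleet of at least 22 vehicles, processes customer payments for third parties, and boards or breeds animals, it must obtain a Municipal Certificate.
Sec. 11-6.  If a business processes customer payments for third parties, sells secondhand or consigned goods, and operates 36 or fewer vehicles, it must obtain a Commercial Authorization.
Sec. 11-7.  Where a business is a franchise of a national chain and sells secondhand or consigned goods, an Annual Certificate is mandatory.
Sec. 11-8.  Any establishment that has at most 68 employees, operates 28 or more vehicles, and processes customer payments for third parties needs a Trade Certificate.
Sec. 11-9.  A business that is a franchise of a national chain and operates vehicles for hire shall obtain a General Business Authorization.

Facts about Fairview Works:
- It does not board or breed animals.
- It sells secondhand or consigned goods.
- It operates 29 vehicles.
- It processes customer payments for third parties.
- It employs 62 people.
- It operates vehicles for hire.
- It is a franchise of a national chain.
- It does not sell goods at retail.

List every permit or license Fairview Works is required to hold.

Annual Certificate, Commercial Authorization, General Business Authorization, Regulatory Authorization, Trade Certificate

Sec. 11-1. employees 62 ≥ 50; does not sell goods at retail → Commercial Authorization exemption does not apply.
Sec. 11-2. employees 62 < 91; does not board or breed animals → Small Employer Authorization not required.
Sec. 11-3. is a franchise of a national chain; sells secondhand or consigned goods → Regulatory Authorization required.
Sec. 11-4. does not sell goods at retail → Regulatory License not required.
Sec. 11-5. vehicles 29 ≥ 22; processes customer payments for third parties; does not board or breed animals → Municipal Certificate not required.
Sec. 11-6. processes customer payments for third parties; sells secondhand or consigned goods; vehicles 29 ≤ 36 → Commercial Authorization required.
Sec. 11-7. is a franchise of a national chain; sells secondhand or consigned goods → Annual Certificate required.
Sec. 11-8. employees 62 ≤ 68; vehicles 29 ≥ 28; processes customer payments for third parties → Trade Certificate required.
Sec. 11-9. is a franchise of a national chain; operates vehicles for hire → General Business Authorization required.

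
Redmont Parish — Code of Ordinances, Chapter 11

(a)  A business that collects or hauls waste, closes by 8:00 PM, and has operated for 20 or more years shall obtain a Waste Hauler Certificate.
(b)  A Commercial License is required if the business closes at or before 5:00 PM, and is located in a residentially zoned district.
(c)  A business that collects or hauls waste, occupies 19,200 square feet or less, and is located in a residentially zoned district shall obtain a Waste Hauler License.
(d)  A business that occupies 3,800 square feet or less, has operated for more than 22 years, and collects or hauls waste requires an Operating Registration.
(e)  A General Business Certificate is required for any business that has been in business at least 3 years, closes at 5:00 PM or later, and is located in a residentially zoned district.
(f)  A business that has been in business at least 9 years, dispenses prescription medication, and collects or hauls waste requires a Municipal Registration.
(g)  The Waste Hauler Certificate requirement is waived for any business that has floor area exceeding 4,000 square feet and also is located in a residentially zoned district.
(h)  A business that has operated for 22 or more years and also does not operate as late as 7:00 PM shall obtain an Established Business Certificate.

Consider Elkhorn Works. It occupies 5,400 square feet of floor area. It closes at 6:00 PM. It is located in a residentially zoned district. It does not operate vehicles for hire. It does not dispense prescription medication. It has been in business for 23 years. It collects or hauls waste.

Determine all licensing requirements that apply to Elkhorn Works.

Established Business Certificate, General Business Certificate, Waste Hauler License

(a) collects or hauls waste; closes 6:00 PM, at/before 8:00 PM; years in business 23 ≥ 20 → Waste Hauler Certificate required.
(b) closes 6:00 PM, after 5:00 PM; is located in a residentially zoned district → Commercial License not required.
(c) collects or hauls waste; floor area 5,400 square feet ≤ 19,200 square feet; is located in a residentially zoned district → Waste Hauler License required.
(d) floor area 5,400 square feet > 3,800 square feet; years in business 23 > 22; collects or hauls waste → Operating Registration not required.
(e) years in business 23 ≥ 3; closes 6:00 PM, after 5:00 PM; is located in a residentially zoned district → General Business Certificate required.
(f) years in business 23 ≥ 9; does not dispense prescription medication; collects or hauls waste → Municipal Registration not required.
(g) floor area 5,400 square feet > 4,000 square feet; is located in a residentially zoned district → exempt from Waste Hauler Certificate.
(h) years in business 23 ≥ 22; closes 6:00 PM, at/before 7:00 PM → Established Business Certificate required.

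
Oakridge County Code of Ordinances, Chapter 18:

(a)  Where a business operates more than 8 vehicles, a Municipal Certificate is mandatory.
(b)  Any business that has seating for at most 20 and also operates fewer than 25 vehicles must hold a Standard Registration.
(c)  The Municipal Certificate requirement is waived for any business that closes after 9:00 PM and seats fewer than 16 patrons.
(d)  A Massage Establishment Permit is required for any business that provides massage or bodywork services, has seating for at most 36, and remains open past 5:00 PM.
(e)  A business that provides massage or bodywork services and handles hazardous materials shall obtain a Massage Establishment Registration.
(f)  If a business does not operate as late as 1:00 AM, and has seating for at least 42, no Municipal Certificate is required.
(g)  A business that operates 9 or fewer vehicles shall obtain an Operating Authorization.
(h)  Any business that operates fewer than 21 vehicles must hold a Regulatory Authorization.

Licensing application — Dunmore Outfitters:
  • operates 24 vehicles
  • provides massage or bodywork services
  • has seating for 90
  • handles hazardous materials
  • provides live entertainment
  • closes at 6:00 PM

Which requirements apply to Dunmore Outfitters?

Massage Establishment Registration

(a) vehicles 24 > 8 → Municipal Certificate required.
(b) seating 90 > 20; vehicles 24 < 25 → Standard Registration not required.
(c) closes 6:00 PM, at/before 9:00 PM; seating 90 ≥ 16 → Municipal Certificate exemption does not apply.
(d) provides massage or bodywork services; seating 90 > 36; closes 6:00 PM, after 5:00 PM → Massage Establishment Permit not required.
(e) provides massage or bodywork services; handles hazardous materials → Massage Establishment Registration required.
(f) closes 6:00 PM, at/before 1:00 AM; seating 90 ≥ 42 → exempt from Municipal Certificate.
(g) vehicles 24 > 9 → Operating Authorization not required.
(h) vehicles 24 ≥ 21 → Regulatory Authorization not required.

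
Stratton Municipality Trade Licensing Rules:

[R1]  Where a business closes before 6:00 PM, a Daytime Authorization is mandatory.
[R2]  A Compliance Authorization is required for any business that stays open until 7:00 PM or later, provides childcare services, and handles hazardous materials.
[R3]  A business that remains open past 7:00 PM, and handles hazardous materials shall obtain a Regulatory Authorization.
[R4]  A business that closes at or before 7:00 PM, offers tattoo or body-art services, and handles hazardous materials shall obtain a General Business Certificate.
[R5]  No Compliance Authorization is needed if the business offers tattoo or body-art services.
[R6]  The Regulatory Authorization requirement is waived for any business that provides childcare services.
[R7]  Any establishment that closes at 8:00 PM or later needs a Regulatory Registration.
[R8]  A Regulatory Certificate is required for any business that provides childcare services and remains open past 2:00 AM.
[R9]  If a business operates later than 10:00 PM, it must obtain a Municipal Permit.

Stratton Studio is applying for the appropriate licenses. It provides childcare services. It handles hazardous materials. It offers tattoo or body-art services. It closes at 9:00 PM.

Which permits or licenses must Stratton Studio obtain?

Regulatory Registration

[R1] closes 9:00 PM, after 6:00 PM → Daytime Authorization not required.
[R2] closes 9:00 PM, after 7:00 PM; provides childcare services; handles hazardous materials → Compliance Authorization required.
[R3] closes 9:00 PM, after 7:00 PM; handles hazardous materials → Regulatory Authorization required.
[R4] closes 9:00 PM, after 7:00 PM; offers tattoo or body-art services; handles hazardous materials → General Business Certificate not required.
[R5] offers tattoo or body-art services → exempt from Compliance Authorization.
[R6] provides childcare services → exempt from Regulatory Authorization.
[R7] closes 9:00 PM, after 8:00 PM → Regulatory Registration required.
[R8] provides childcare services; closes 9:00 PM, at/before 2:00 AM → Regulatory Certificate not required.
[R9] closes 9:00 PM, at/before 10:00 PM → Municipal Permit not required.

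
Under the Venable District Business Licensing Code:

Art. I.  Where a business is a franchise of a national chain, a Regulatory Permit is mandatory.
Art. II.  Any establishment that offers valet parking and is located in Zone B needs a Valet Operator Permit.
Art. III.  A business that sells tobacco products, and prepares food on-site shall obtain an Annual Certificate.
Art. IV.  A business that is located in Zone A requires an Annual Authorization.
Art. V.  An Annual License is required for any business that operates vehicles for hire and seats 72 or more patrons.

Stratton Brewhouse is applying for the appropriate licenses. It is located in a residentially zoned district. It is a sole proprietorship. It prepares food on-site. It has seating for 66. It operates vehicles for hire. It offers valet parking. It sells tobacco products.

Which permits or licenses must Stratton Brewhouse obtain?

Annual Certificate

Art. I. is a sole proprietorship (not: is a franchise of a national chain) → Regulatory Permit not required.
Art. II. offers valet parking; is located in a residentially zoned district (not: is located in Zone B) → Valet Operator Permit not required.
Art. III. sells tobacco products; prepares food on-site → Annual Certificate required.
Art. IV. is located in a residentially zoned district (not: is located in Zone A) → Annual Authorization not required.
Art. V. operates vehicles for hire; seating 66 < 72 → Annual License not required.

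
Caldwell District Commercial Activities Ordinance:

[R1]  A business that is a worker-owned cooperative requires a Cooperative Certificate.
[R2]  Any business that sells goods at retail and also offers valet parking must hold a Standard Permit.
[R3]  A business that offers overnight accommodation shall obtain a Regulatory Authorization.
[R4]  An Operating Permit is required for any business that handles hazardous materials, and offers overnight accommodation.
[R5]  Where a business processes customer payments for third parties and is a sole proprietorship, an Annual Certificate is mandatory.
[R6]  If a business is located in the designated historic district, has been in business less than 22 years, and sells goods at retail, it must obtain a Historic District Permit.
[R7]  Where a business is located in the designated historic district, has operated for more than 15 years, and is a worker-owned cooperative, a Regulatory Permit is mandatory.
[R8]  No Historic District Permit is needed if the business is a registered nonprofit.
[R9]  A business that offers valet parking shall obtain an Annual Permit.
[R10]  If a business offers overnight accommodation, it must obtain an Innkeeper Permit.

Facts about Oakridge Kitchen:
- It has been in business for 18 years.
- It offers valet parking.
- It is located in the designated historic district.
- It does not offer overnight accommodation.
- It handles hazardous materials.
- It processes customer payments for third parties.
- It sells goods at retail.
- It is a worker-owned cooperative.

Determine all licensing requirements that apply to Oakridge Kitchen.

Annual Permit, Cooperative Certificate, Historic District Permit, Regulatory Permit, Standard Permit

[R1] is a worker-owned cooperative → Cooperative Certificate required.
[R2] sells goods at retail; offers valet parking → Standard Permit required.
[R3] does not offer overnight accommodation → Regulatory Authorization not required.
[R4] handles hazardous materials; does not offer overnight accommodation → Operating Permit not required.
[R5] processes customer payments for third parties; is a worker-owned cooperative (not: is a sole proprietorship) → Annual Certificate not required.
[R6] is located in the designated historic district; years in business 18 < 22; sells goods at retail → Historic District Permit required.
[R7] is located in the designated historic district; years in business 18 > 15; is a worker-owned cooperative → Regulatory Permit required.
[R8] is a worker-owned cooperative (not: is a registered nonprofit) → Historic District Permit exemption does not apply.
[R9] offers valet parking → Annual Permit required.
[R10] does not offer overnight accommodation → Innkeeper Permit not required.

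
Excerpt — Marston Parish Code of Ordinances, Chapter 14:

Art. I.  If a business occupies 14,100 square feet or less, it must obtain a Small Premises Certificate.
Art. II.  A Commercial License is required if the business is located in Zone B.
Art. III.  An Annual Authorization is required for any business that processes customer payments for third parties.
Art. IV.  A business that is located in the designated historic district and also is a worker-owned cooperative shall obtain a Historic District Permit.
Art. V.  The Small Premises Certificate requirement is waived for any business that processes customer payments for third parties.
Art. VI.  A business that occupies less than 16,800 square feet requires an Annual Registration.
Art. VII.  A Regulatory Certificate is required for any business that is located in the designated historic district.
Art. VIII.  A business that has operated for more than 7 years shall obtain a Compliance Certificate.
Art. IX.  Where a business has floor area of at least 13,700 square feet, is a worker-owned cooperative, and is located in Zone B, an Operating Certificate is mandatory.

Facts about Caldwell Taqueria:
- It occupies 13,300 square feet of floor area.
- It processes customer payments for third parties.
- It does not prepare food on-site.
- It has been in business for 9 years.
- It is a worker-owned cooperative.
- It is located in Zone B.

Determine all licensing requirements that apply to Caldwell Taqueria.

Annual Authorization, Annual Registration, Commercial License, Compliance Certificate

Art. I. floor area 13,300 square feet ≤ 14,100 square feet → Small Premises Certificate required.
Art. II. is located in Zone B → Commercial License required.
Art. III. processes customer payments for third parties → Annual Authorization required.
Art. IV. is located in Zone B (not: is located in the designated historic district); is a worker-owned cooperative → Historic District Permit not required.
Art. V. processes customer payments for third parties → exempt from Small Premises Certificate.
Art. VI. floor area 13,300 square feet < 16,800 square feet → Annual Registration required.
Art. VII. is located in Zone B (not: is located in the designated historic district) → Regulatory Certificate not required.
Art. VIII. years in business 9 > 7 → Compliance Certificate required.
Art. IX. floor area 13,300 square feet < 13,700 square feet; is a worker-owned cooperative; is located in Zone B → Operating Certificate not required.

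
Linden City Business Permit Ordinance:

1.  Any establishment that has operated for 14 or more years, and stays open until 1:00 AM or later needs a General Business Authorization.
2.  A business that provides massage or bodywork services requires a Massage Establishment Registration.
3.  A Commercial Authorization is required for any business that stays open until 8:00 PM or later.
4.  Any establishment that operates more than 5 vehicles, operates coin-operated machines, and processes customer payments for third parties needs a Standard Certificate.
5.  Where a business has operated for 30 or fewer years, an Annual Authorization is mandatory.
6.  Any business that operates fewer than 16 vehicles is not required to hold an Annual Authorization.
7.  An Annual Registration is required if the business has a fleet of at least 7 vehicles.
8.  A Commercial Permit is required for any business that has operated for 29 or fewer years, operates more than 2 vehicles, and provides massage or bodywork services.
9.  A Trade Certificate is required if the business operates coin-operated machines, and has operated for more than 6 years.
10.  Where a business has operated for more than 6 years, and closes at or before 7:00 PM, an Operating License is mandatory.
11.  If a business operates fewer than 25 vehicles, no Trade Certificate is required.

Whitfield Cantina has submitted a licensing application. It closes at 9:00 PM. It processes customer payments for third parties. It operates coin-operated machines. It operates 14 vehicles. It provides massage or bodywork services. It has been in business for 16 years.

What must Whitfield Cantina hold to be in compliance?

1. years in business 16 ≥ 14; closes 9:00 PM, at/before 1:00 AM → General Business Authorization not required.
2. provides massage or bodywork services → Massage Establishment Registration required.
3. closes 9:00 PM, after 8:00 PM → Commercial Authorization required.
4. vehicles 14 > 5; operates coin-operated machines; processes customer payments for third parties → Standard Certificate required.
5. years in business 16 ≤ 30 → Annual Authorization required.
6. vehicles 14 < 16 → exempt from Annual Authorization.
7. vehicles 14 ≥ 7 → Annual Registration required.
8. years in business 16 ≤ 29; vehicles 14 > 2; provides massage or bodywork services → Commercial Permit required.
9. operates coin-operated machines; years in business 16 > 6 → Trade Certificate required.
10. years in business 16 > 6; closes 9:00 PM, after 7:00 PM → Operating License not required.
11. vehicles 14 < 25 → exempt from Trade Certificate.

Annual Registration, Commercial Authorization, Commercial Permit, Massage Establishment Registration, Standard Certificate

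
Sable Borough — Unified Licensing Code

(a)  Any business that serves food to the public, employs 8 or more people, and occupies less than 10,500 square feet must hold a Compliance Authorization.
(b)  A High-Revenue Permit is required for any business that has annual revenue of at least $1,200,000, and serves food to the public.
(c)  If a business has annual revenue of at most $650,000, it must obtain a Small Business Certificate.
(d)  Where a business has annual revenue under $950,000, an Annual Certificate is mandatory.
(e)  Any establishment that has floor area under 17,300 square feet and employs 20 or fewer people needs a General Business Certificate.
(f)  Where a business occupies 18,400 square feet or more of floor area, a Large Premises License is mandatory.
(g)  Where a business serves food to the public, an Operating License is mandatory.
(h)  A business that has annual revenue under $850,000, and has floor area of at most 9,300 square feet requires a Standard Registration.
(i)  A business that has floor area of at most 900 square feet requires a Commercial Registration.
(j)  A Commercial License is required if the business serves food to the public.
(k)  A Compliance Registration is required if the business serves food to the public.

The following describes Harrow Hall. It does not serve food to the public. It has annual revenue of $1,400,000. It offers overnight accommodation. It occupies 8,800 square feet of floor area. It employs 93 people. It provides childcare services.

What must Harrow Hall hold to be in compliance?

(a) does not serve food to the public; employees 93 ≥ 8; floor area 8,800 square feet < 10,500 square feet → Compliance Authorization not required.
(b) revenue $1,400,000 ≥ $1,200,000; does not serve food to the public → High-Revenue Permit not required.
(c) revenue $1,400,000 > $650,000 → Small Business Certificate not required.
(d) revenue $1,400,000 ≥ $950,000 → Annual Certificate not required.
(e) floor area 8,800 square feet < 17,300 square feet; employees 93 > 20 → General Business Certificate not required.
(f) floor area 8,800 square feet < 18,400 square feet → Large Premises License not required.
(g) does not serve food to the public → Operating License not required.
(h) revenue $1,400,000 ≥ $850,000; floor area 8,800 square feet ≤ 9,300 square feet → Standard Registration not required.
(i) floor area 8,800 square feet > 900 square feet → Commercial Registration not required.
(j) does not serve food to the public → Commercial License not required.
(k) does not serve food to the public → Compliance Registration not required.

None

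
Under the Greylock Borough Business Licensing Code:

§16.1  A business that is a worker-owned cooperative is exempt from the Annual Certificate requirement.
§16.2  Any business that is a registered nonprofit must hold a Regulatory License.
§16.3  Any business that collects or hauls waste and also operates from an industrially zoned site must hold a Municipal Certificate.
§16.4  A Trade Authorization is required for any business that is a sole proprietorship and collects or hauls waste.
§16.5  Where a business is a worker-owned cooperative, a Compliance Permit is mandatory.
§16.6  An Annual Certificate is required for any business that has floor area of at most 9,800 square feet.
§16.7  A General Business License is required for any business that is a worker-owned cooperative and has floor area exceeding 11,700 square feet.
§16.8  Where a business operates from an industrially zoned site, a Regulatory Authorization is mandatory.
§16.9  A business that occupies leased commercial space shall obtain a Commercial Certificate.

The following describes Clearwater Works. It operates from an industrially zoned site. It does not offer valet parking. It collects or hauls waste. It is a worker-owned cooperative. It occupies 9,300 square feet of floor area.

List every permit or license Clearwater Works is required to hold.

Compliance Permit, Municipal Certificate, Regulatory Authorization

§16.1 is a worker-owned cooperative → exempt from Annual Certificate.
§16.2 is a worker-owned cooperative (not: is a registered nonprofit) → Regulatory License not required.
§16.3 collects or hauls waste; operates from an industrially zoned site → Municipal Certificate required.
§16.4 is a worker-owned cooperative (not: is a sole proprietorship); collects or hauls waste → Trade Authorization not required.
§16.5 is a worker-owned cooperative → Compliance Permit required.
§16.6 floor area 9,300 square feet ≤ 9,800 square feet → Annual Certificate required.
§16.7 is a worker-owned cooperative; floor area 9,300 square feet ≤ 11,700 square feet → General Business License not required.
§16.8 operates from an industrially zoned site → Regulatory Authorization required.
§16.9 operates from an industrially zoned site (not: occupies leased commercial space) → Commercial Certificate not required.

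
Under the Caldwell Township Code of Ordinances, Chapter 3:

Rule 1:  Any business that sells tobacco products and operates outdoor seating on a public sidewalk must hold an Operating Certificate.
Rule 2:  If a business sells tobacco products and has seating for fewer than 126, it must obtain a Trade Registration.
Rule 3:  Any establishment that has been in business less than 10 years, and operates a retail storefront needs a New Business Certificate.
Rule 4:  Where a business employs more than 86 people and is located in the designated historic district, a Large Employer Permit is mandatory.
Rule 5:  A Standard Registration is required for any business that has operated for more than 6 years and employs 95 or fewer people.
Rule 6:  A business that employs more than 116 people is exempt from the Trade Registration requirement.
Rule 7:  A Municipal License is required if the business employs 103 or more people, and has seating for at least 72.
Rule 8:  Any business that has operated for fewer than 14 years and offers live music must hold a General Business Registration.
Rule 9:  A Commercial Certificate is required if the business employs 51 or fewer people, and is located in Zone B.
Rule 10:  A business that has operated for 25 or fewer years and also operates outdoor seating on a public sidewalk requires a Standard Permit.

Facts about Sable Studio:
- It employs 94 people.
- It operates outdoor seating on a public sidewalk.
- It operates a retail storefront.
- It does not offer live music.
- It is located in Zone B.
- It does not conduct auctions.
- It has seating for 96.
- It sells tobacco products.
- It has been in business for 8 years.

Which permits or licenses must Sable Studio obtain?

Rule 1: sells tobacco products; operates outdoor seating on a public sidewalk → Operating Certificate required.
Rule 2: sells tobacco products; seating 96 < 126 → Trade Registration required.
Rule 3: years in business 8 < 10; operates a retail storefront → New Business Certificate required.
Rule 4: employees 94 > 86; is located in Zone B (not: is located in the designated historic district) → Large Employer Permit not required.
Rule 5: years in business 8 > 6; employees 94 ≤ 95 → Standard Registration required.
Rule 6: employees 94 ≤ 116 → Trade Registration exemption does not apply.
Rule 7: employees 94 < 103; seating 96 ≥ 72 → Municipal License not required.
Rule 8: years in business 8 < 14; does not offer live music → General Business Registration not required.
Rule 9: employees 94 > 51; is located in Zone B → Commercial Certificate not required.
Rule 10: years in business 8 ≤ 25; operates outdoor seating on a public sidewalk → Standard Permit required.

New Business Certificate, Operating Certificate, Standard Permit, Standard Registration, Trade Registration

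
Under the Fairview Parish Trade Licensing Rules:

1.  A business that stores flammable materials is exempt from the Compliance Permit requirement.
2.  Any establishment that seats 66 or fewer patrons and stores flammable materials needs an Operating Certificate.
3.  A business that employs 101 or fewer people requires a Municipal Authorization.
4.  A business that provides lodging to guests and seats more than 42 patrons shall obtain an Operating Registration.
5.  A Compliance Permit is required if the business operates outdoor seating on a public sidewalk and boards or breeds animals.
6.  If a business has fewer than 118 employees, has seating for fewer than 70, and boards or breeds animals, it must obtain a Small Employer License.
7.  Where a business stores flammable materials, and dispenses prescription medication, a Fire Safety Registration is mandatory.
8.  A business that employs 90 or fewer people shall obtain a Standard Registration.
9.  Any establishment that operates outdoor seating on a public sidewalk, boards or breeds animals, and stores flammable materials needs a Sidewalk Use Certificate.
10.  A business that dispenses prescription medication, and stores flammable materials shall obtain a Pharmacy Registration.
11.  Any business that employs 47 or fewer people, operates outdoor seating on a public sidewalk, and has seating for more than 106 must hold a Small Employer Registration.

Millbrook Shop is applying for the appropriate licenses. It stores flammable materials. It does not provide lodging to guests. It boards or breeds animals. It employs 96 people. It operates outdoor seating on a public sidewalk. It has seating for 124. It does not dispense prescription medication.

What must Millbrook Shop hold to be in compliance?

Municipal Authorization, Sidewalk Use Certificate

1. stores flammable materials → exempt from Compliance Permit.
2. seating 124 > 66; stores flammable materials → Operating Certificate not required.
3. employees 96 ≤ 101 → Municipal Authorization required.
4. does not provide lodging to guests; seating 124 > 42 → Operating Registration not required.
5. operates outdoor seating on a public sidewalk; boards or breeds animals → Compliance Permit required.
6. employees 96 < 118; seating 124 ≥ 70; boards or breeds animals → Small Employer License not required.
7. stores flammable materials; does not dispense prescription medication → Fire Safety Registration not required.
8. employees 96 > 90 → Standard Registration not required.
9. operates outdoor seating on a public sidewalk; boards or breeds animals; stores flammable materials → Sidewalk Use Certificate required.
10. does not dispense prescription medication; stores flammable materials → Pharmacy Registration not required.
11. employees 96 > 47; operates outdoor seating on a public sidewalk; seating 124 > 106 → Small Employer Registration not required.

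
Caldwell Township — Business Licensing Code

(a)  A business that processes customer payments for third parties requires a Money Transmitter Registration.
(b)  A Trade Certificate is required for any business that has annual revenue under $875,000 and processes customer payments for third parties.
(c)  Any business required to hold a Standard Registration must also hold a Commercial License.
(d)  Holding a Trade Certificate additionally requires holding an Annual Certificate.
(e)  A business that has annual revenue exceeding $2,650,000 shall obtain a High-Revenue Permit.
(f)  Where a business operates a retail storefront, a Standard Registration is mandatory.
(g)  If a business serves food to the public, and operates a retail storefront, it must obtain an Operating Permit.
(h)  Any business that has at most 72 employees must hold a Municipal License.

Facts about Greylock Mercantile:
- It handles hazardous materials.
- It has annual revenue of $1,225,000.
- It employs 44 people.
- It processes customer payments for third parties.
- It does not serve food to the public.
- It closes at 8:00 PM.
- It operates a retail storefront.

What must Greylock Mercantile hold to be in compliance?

(a) processes customer payments for third parties → Money Transmitter Registration required.
(b) revenue $1,225,000 ≥ $875,000; processes customer payments for third parties → Trade Certificate not required.
(c) Standard Registration is required → Commercial License also required.
(d) Trade Certificate is not required → no effect.
(e) revenue $1,225,000 ≤ $2,650,000 → High-Revenue Permit not required.
(f) operates a retail storefront → Standard Registration required.
(g) does not serve food to the public; operates a retail storefront → Operating Permit not required.
(h) employees 44 ≤ 72 → Municipal License required.

Commercial License, Money Transmitter Registration, Municipal License, Standard Registration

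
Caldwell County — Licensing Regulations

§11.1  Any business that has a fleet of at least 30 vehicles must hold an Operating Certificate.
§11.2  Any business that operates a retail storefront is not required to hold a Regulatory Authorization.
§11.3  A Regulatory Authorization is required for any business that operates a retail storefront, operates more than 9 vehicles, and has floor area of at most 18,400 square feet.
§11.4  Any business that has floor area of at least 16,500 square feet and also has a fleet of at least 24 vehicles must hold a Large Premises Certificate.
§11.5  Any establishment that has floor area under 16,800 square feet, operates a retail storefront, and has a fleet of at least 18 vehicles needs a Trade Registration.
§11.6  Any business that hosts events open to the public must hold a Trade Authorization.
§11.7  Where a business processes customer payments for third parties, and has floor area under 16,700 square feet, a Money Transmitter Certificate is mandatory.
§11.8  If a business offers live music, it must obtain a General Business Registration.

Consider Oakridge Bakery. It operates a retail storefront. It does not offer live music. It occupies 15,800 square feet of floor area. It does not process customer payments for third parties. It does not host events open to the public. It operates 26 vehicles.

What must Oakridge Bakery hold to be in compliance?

Trade Registration

§11.1 vehicles 26 < 30 → Operating Certificate not required.
§11.2 operates a retail storefront → exempt from Regulatory Authorization.
§11.3 operates a retail storefront; vehicles 26 > 9; floor area 15,800 square feet ≤ 18,400 square feet → Regulatory Authorization required.
§11.4 floor area 15,800 square feet < 16,500 square feet; vehicles 26 ≥ 24 → Large Premises Certificate not required.
§11.5 floor area 15,800 square feet < 16,800 square feet; operates a retail storefront; vehicles 26 ≥ 18 → Trade Registration required.
§11.6 does not host events open to the public → Trade Authorization not required.
§11.7 does not process customer payments for third parties; floor area 15,800 square feet < 16,700 square feet → Money Transmitter Certificate not required.
§11.8 does not offer live music → General Business Registration not required.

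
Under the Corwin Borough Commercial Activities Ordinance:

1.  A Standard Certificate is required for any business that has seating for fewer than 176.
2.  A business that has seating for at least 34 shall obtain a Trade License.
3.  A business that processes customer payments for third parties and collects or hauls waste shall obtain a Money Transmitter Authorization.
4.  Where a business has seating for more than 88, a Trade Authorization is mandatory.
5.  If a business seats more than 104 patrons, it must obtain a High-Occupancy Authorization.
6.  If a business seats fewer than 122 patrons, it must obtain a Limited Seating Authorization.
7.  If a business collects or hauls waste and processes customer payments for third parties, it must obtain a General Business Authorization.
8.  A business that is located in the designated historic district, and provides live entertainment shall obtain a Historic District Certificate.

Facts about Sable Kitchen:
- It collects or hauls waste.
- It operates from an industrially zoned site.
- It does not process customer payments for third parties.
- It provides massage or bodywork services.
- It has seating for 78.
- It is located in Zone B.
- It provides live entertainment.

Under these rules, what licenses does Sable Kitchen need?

1. seating 78 < 176 → Standard Certificate required.
2. seating 78 ≥ 34 → Trade License required.
3. does not process customer payments for third parties; collects or hauls waste → Money Transmitter Authorization not required.
4. seating 78 ≤ 88 → Trade Authorization not required.
5. seating 78 ≤ 104 → High-Occupancy Authorization not required.
6. seating 78 < 122 → Limited Seating Authorization required.
7. collects or hauls waste; does not process customer payments for third parties → General Business Authorization not required.
8. is located in Zone B (not: is located in the designated historic district); provides live entertainment → Historic District Certificate not required.

Limited Seating Authorization, Standard Certificate, Trade License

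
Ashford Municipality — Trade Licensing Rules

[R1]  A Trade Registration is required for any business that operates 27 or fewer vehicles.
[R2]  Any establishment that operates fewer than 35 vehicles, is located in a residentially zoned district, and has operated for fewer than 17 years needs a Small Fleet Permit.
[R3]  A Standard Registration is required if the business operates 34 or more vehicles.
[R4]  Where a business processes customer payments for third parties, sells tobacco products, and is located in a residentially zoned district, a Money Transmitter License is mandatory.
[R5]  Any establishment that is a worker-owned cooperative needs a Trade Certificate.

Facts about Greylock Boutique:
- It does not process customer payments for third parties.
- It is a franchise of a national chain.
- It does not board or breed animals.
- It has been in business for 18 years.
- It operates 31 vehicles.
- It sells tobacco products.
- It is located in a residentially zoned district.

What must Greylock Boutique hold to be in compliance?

None

[R1] vehicles 31 > 27 → Trade Registration not required.
[R2] vehicles 31 < 35; is located in a residentially zoned district; years in business 18 ≥ 17 → Small Fleet Permit not required.
[R3] vehicles 31 < 34 → Standard Registration not required.
[R4] does not process customer payments for third parties; sells tobacco products; is located in a residentially zoned district → Money Transmitter License not required.
[R5] is a franchise of a national chain (not: is a worker-owned cooperative) → Trade Certificate not required.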